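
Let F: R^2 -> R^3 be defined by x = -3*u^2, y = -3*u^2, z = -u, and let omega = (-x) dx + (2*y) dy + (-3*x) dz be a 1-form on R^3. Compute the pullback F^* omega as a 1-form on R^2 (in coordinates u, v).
F^* omega = (u^2*(18*u - 9)) du

Using F^*(f dg) = (f ∘ F) d(g ∘ F), substitute each coordinate x_i by F_i(u, v) in f_i, and replace dx_i by d F_i = (∂F_i/∂u) du + (∂F_i/∂v) dv.
  For the x component: f_1(F) = 3*u^2; d F_1 = (-6*u) du + (0) dv
  For the y component: f_2(F) = -6*u^2; d F_2 = (-6*u) du + (0) dv
  For the z component: f_3(F) = 9*u^2; d F_3 = (-1) du + (0) dv
Combining and collecting du, dv coefficients:
  coeff of du: u^2*(18*u - 9)
  coeff of dv: 0
F^* omega = (u^2*(18*u - 9)) du.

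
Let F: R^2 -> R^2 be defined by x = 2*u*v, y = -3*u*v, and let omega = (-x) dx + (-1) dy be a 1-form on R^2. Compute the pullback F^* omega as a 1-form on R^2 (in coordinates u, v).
F^* omega = (v*(-4*u*v + 3)) du + (u*(-4*u*v + 3)) dv

Using F^*(f dg) = (f ∘ F) d(g ∘ F), substitute each coordinate x_i by F_i(u, v) in f_i, and replace dx_i by d F_i = (∂F_i/∂u) du + (∂F_i/∂v) dv.
  For the x component: f_1(F) = -2*u*v; d F_1 = (2*v) du + (2*u) dv
  For the y component: f_2(F) = -1; d F_2 = (-3*v) du + (-3*u) dv
Combining and collecting du, dv coefficients:
  coeff of du: v*(-4*u*v + 3)
  coeff of dv: u*(-4*u*v + 3)
F^* omega = (v*(-4*u*v + 3)) du + (u*(-4*u*v + 3)) dv.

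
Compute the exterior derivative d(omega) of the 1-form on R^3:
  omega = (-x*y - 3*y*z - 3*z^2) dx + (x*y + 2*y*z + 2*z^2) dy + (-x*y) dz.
d(omega) = (x + y + 3*z) dx ∧ dy + (2*y + 6*z) dx ∧ dz + (-x - 2*y - 4*z) dy ∧ dz

For a 1-form omega = sum_i f_i dx_i, the exterior derivative is
  d(omega) = sum_{i < j} (∂f_j/∂x_i - ∂f_i/∂x_j) dx_i ∧ dx_j.
  coefficient of dx ∧ dy: ∂f_2/∂x - ∂f_1/∂y = ∂(x*y + 2*y*z + 2*z^2)/∂x - ∂(-x*y - 3*y*z - 3*z^2)/∂y = x + y + 3*z
  coefficient of dx ∧ dz: ∂f_3/∂x - ∂f_1/∂z = ∂(-x*y)/∂x - ∂(-x*y - 3*y*z - 3*z^2)/∂z = 2*y + 6*z
  coefficient of dy ∧ dz: ∂f_3/∂y - ∂f_2/∂z = ∂(-x*y)/∂y - ∂(x*y + 2*y*z + 2*z^2)/∂z = -x - 2*y - 4*z
Assembling: d(omega) = (x + y + 3*z) dx ∧ dy + (2*y + 6*z) dx ∧ dz + (-x - 2*y - 4*z) dy ∧ dz.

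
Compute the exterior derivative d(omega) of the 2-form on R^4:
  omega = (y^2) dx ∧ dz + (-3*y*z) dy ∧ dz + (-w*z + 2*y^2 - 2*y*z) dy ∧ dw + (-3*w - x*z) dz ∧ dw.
d(omega) = (-2*y) dx ∧ dy ∧ dz + (w + 2*y) dy ∧ dz ∧ dw + (-z) dx ∧ dz ∧ dw

For a 2-form omega = sum_{i<j} g_{ij} dx_i ∧ dx_j, the exterior derivative is
  d(omega) = sum_{i<j} d(g_{ij}) ∧ dx_i ∧ dx_j = sum_{i<j, k} (∂g_{ij}/∂x_k) dx_k ∧ dx_i ∧ dx_j.
Expand each term, using dx_k ∧ dx_i ∧ dx_j = sgn(permutation) dx_{(a)} ∧ dx_{(b)} ∧ dx_{(c)} with (a < b < c) sorted:
  d(y^2) includes (∂/∂y)(y^2) dy = (2*y) dy, which multiplied by dx ∧ dz gives (-2*y) dx ∧ dy ∧ dz
  d(-w*z + 2*y^2 - 2*y*z) includes (∂/∂z)(-w*z + 2*y^2 - 2*y*z) dz = (-w - 2*y) dz, which multiplied by dy ∧ dw gives (w + 2*y) dy ∧ dz ∧ dw
  d(-3*w - x*z) includes (∂/∂x)(-3*w - x*z) dx = (-z) dx, which multiplied by dz ∧ dw gives (-z) dx ∧ dz ∧ dw
Collecting like 3-forms: d(omega) = (-2*y) dx ∧ dy ∧ dz + (w + 2*y) dy ∧ dz ∧ dw + (-z) dx ∧ dz ∧ dw.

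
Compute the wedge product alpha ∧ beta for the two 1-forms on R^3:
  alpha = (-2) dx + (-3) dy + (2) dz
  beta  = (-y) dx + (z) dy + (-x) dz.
alpha ∧ beta = (-3*y - 2*z) dx ∧ dy + (2*x + 2*y) dx ∧ dz + (3*x - 2*z) dy ∧ dz

Distribute the wedge, using dx_i ∧ dx_j = -dx_j ∧ dx_i and dx_i ∧ dx_i = 0. For each pair (i, j) with i < j, the coefficient of dx_i ∧ dx_j in alpha ∧ beta is (alpha_i * beta_j - alpha_j * beta_i). Collecting: alpha ∧ beta = (-3*y - 2*z) dx ∧ dy + (2*x + 2*y) dx ∧ dz + (3*x - 2*z) dy ∧ dz.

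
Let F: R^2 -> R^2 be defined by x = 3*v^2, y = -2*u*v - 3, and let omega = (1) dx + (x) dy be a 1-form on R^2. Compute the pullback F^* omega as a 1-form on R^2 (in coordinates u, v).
F^* omega = (-6*v^3) du + (6*v*(-u*v + 1)) dv

Using F^*(f dg) = (f ∘ F) d(g ∘ F), substitute each coordinate x_i by F_i(u, v) in f_i, and replace dx_i by d F_i = (∂F_i/∂u) du + (∂F_i/∂v) dv.
  For the x component: f_1(F) = 1; d F_1 = (0) du + (6*v) dv
  For the y component: f_2(F) = 3*v^2; d F_2 = (-2*v) du + (-2*u) dv
Combining and collecting du, dv coefficients:
  coeff of du: -6*v^3
  coeff of dv: 6*v*(-u*v + 1)
F^* omega = (-6*v^3) du + (6*v*(-u*v + 1)) dv.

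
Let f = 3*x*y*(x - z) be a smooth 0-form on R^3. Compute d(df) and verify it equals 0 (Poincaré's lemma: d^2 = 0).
d(df) = 0

Step 1: df = sum_i (∂f/∂x_i) dx_i = (3*y*(2*x - z)) dx + (3*x*(x - z)) dy + (-3*x*y) dz.
Step 2: Apply d again. Using the 1-form formula, the coefficient of dx ∧ dy in d(df) is ∂^2 f/∂x ∂y - ∂^2 f/∂y ∂x = (6*x - 3*z) - (6*x - 3*z) = 0 (equality of mixed partials for smooth f).
Similarly for dx ∧ dz and dy ∧ dz — all coefficients vanish. So d(df) = 0.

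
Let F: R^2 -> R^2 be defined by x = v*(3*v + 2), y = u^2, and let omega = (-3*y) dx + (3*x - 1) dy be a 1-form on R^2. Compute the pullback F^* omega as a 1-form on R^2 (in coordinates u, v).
F^* omega = (2*u*(9*v^2 + 6*v - 1)) du + (u^2*(-18*v - 6)) dv

Using F^*(f dg) = (f ∘ F) d(g ∘ F), substitute each coordinate x_i by F_i(u, v) in f_i, and replace dx_i by d F_i = (∂F_i/∂u) du + (∂F_i/∂v) dv.
  For the x component: f_1(F) = -3*u^2; d F_1 = (0) du + (6*v + 2) dv
  For the y component: f_2(F) = 9*v^2 + 6*v - 1; d F_2 = (2*u) du + (0) dv
Combining and collecting du, dv coefficients:
  coeff of du: 2*u*(9*v^2 + 6*v - 1)
  coeff of dv: u^2*(-18*v - 6)
F^* omega = (2*u*(9*v^2 + 6*v - 1)) du + (u^2*(-18*v - 6)) dv.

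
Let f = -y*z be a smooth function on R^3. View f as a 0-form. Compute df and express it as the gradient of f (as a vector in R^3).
df = (0) dx + (-z) dy + (-y) dz; grad f = (0, -z, -y)

For a 0-form f, d f = (∂f/∂x) dx + (∂f/∂y) dy + (∂f/∂z) dz. The components of the vector representation are exactly the entries of grad f in Cartesian coordinates:
  ∂f/∂x = 0
  ∂f/∂y = -z
  ∂f/∂z = -y.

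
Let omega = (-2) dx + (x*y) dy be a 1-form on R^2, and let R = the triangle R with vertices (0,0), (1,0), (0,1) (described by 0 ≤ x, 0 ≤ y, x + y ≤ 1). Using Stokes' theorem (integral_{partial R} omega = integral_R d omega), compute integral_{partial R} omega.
integral_(partial R) omega = 1/6

Stokes: integral_partial_R omega = integral_R d omega with d omega = (∂Q/∂x - ∂P/∂y) dx ∧ dy.
  ∂Q/∂x = y
  ∂P/∂y = 0
  integrand = ∂Q/∂x - ∂P/∂y = y.
Integrating over R: integral_0^1 integral_0^{1-x} (y) dy dx = 1/6.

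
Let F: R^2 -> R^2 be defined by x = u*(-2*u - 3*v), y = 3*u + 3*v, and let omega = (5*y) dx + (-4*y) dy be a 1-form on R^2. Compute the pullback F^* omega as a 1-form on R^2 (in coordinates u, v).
F^* omega = (-60*u^2 - 105*u*v - 36*u - 45*v^2 - 36*v) du + (-45*u^2 - 45*u*v - 36*u - 36*v) dv

Using F^*(f dg) = (f ∘ F) d(g ∘ F), substitute each coordinate x_i by F_i(u, v) in f_i, and replace dx_i by d F_i = (∂F_i/∂u) du + (∂F_i/∂v) dv.
  For the x component: f_1(F) = 15*u + 15*v; d F_1 = (-4*u - 3*v) du + (-3*u) dv
  For the y component: f_2(F) = -12*u - 12*v; d F_2 = (3) du + (3) dv
Combining and collecting du, dv coefficients:
  coeff of du: -60*u^2 - 105*u*v - 36*u - 45*v^2 - 36*v
  coeff of dv: -45*u^2 - 45*u*v - 36*u - 36*v
F^* omega = (-60*u^2 - 105*u*v - 36*u - 45*v^2 - 36*v) du + (-45*u^2 - 45*u*v - 36*u - 36*v) dv.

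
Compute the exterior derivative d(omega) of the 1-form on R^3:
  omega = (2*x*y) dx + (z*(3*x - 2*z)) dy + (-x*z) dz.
d(omega) = (-2*x + 3*z) dx ∧ dy + (-z) dx ∧ dz + (-3*x + 4*z) dy ∧ dz

For a 1-form omega = sum_i f_i dx_i, the exterior derivative is
  d(omega) = sum_{i < j} (∂f_j/∂x_i - ∂f_i/∂x_j) dx_i ∧ dx_j.
  coefficient of dx ∧ dy: ∂f_2/∂x - ∂f_1/∂y = ∂(z*(3*x - 2*z))/∂x - ∂(2*x*y)/∂y = -2*x + 3*z
  coefficient of dx ∧ dz: ∂f_3/∂x - ∂f_1/∂z = ∂(-x*z)/∂x - ∂(2*x*y)/∂z = -z
  coefficient of dy ∧ dz: ∂f_3/∂y - ∂f_2/∂z = ∂(-x*z)/∂y - ∂(z*(3*x - 2*z))/∂z = -3*x + 4*z
Assembling: d(omega) = (-2*x + 3*z) dx ∧ dy + (-z) dx ∧ dz + (-3*x + 4*z) dy ∧ dz.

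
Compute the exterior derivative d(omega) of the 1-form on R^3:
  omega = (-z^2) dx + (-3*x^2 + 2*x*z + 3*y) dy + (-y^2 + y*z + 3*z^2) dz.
d(omega) = (-6*x + 2*z) dx ∧ dy + (2*z) dx ∧ dz + (-2*x - 2*y + z) dy ∧ dz

For a 1-form omega = sum_i f_i dx_i, the exterior derivative is
  d(omega) = sum_{i < j} (∂f_j/∂x_i - ∂f_i/∂x_j) dx_i ∧ dx_j.
  coefficient of dx ∧ dy: ∂f_2/∂x - ∂f_1/∂y = ∂(-3*x^2 + 2*x*z + 3*y)/∂x - ∂(-z^2)/∂y = -6*x + 2*z
  coefficient of dx ∧ dz: ∂f_3/∂x - ∂f_1/∂z = ∂(-y^2 + y*z + 3*z^2)/∂x - ∂(-z^2)/∂z = 2*z
  coefficient of dy ∧ dz: ∂f_3/∂y - ∂f_2/∂z = ∂(-y^2 + y*z + 3*z^2)/∂y - ∂(-3*x^2 + 2*x*z + 3*y)/∂z = -2*x - 2*y + z
Assembling: d(omega) = (-6*x + 2*z) dx ∧ dy + (2*z) dx ∧ dz + (-2*x - 2*y + z) dy ∧ dz.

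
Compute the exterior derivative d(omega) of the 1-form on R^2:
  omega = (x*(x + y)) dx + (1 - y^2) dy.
d(omega) = (-x) dx ∧ dy

For a 1-form omega = sum_i f_i dx_i, the exterior derivative is
  d(omega) = sum_{i < j} (∂f_j/∂x_i - ∂f_i/∂x_j) dx_i ∧ dx_j.
  coefficient of dx ∧ dy: ∂f_2/∂x - ∂f_1/∂y = ∂(1 - y^2)/∂x - ∂(x*(x + y))/∂y = -x
Assembling: d(omega) = (-x) dx ∧ dy.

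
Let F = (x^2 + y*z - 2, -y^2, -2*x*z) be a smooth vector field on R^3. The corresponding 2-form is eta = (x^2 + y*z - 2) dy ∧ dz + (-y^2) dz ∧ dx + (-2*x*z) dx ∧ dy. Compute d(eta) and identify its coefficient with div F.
d(eta) = (-2*y) dx ∧ dy ∧ dz; div F = -2*y

For a 2-form in R^3 of the form above, applying d gives a 3-form with coefficient ∂P/∂x + ∂Q/∂y + ∂R/∂z:
  ∂P/∂x = 2*x
  ∂Q/∂y = -2*y
  ∂R/∂z = -2*x
Sum = -2*y, which is exactly div F.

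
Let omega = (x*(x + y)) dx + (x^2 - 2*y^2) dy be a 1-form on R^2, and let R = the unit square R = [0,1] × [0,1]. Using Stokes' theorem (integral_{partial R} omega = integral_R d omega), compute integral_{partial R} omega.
integral_(partial R) omega = 1/2

Stokes: integral_partial_R omega = integral_R d omega with d omega = (∂Q/∂x - ∂P/∂y) dx ∧ dy.
  ∂Q/∂x = 2*x
  ∂P/∂y = x
  integrand = ∂Q/∂x - ∂P/∂y = x.
Integrating over R: integral_0^1 integral_0^1 (x) dx dy = 1/2.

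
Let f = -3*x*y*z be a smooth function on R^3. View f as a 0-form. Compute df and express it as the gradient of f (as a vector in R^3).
df = (-3*y*z) dx + (-3*x*z) dy + (-3*x*y) dz; grad f = (-3*y*z, -3*x*z, -3*x*y)

For a 0-form f, d f = (∂f/∂x) dx + (∂f/∂y) dy + (∂f/∂z) dz. The components of the vector representation are exactly the entries of grad f in Cartesian coordinates:
  ∂f/∂x = -3*y*z
  ∂f/∂y = -3*x*z
  ∂f/∂z = -3*x*y.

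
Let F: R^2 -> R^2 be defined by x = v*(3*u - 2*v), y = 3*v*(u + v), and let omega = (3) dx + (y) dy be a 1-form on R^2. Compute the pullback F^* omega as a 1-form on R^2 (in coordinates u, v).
F^* omega = (9*v*(u*v + v^2 + 1)) du + (9*u^2*v + 27*u*v^2 + 9*u + 18*v^3 - 12*v) dv

Using F^*(f dg) = (f ∘ F) d(g ∘ F), substitute each coordinate x_i by F_i(u, v) in f_i, and replace dx_i by d F_i = (∂F_i/∂u) du + (∂F_i/∂v) dv.
  For the x component: f_1(F) = 3; d F_1 = (3*v) du + (3*u - 4*v) dv
  For the y component: f_2(F) = 3*v*(u + v); d F_2 = (3*v) du + (3*u + 6*v) dv
Combining and collecting du, dv coefficients:
  coeff of du: 9*v*(u*v + v^2 + 1)
  coeff of dv: 9*u^2*v + 27*u*v^2 + 9*u + 18*v^3 - 12*v
F^* omega = (9*v*(u*v + v^2 + 1)) du + (9*u^2*v + 27*u*v^2 + 9*u + 18*v^3 - 12*v) dv.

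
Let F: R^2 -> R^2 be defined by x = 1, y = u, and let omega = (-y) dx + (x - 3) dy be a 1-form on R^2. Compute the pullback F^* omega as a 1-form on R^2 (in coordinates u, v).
F^* omega = (-2) du

Using F^*(f dg) = (f ∘ F) d(g ∘ F), substitute each coordinate x_i by F_i(u, v) in f_i, and replace dx_i by d F_i = (∂F_i/∂u) du + (∂F_i/∂v) dv.
  For the x component: f_1(F) = -u; d F_1 = (0) du + (0) dv
  For the y component: f_2(F) = -2; d F_2 = (1) du + (0) dv
Combining and collecting du, dv coefficients:
  coeff of du: -2
  coeff of dv: 0
F^* omega = (-2) du.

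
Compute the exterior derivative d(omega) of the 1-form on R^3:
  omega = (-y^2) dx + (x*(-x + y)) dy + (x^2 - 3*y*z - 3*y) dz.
d(omega) = (-2*x + 3*y) dx ∧ dy + (2*x) dx ∧ dz + (-3*z - 3) dy ∧ dz

For a 1-form omega = sum_i f_i dx_i, the exterior derivative is
  d(omega) = sum_{i < j} (∂f_j/∂x_i - ∂f_i/∂x_j) dx_i ∧ dx_j.
  coefficient of dx ∧ dy: ∂f_2/∂x - ∂f_1/∂y = ∂(x*(-x + y))/∂x - ∂(-y^2)/∂y = -2*x + 3*y
  coefficient of dx ∧ dz: ∂f_3/∂x - ∂f_1/∂z = ∂(x^2 - 3*y*z - 3*y)/∂x - ∂(-y^2)/∂z = 2*x
  coefficient of dy ∧ dz: ∂f_3/∂y - ∂f_2/∂z = ∂(x^2 - 3*y*z - 3*y)/∂y - ∂(x*(-x + y))/∂z = -3*z - 3
Assembling: d(omega) = (-2*x + 3*y) dx ∧ dy + (2*x) dx ∧ dz + (-3*z - 3) dy ∧ dz.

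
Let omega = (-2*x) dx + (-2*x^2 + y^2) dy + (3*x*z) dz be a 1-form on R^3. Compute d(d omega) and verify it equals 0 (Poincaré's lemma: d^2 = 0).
d(d omega) = 0

Step 1: d omega = sum_{i<j} (∂f_j/∂x_i - ∂f_i/∂x_j) dx_i ∧ dx_j:
  coeff of dx ∧ dy: -4*x
  coeff of dx ∧ dz: 3*z
  coeff of dy ∧ dz: 0
Step 2: Apply d again to each 2-form coefficient. The only possible 3-form in R^3 is dx ∧ dy ∧ dz, with coefficient
  ∂(coeff of dy∧dz)/∂x - ∂(coeff of dx∧dz)/∂y + ∂(coeff of dx∧dy)/∂z
  = ∂/∂x (0) - ∂/∂y (3*z) + ∂/∂z (-4*x).
Each of these terms simplifies to sums of mixed partials that cancel in pairs. The result is 0 (by equality of mixed partials for smooth functions — Schwarz / Clairaut).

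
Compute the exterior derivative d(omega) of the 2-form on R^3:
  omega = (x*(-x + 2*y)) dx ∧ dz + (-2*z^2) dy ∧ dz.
d(omega) = (-2*x) dx ∧ dy ∧ dz

For a 2-form omega = sum_{i<j} g_{ij} dx_i ∧ dx_j, the exterior derivative is
  d(omega) = sum_{i<j} d(g_{ij}) ∧ dx_i ∧ dx_j = sum_{i<j, k} (∂g_{ij}/∂x_k) dx_k ∧ dx_i ∧ dx_j.
Expand each term, using dx_k ∧ dx_i ∧ dx_j = sgn(permutation) dx_{(a)} ∧ dx_{(b)} ∧ dx_{(c)} with (a < b < c) sorted:
  d(x*(-x + 2*y)) includes (∂/∂y)(x*(-x + 2*y)) dy = (2*x) dy, which multiplied by dx ∧ dz gives (-2*x) dx ∧ dy ∧ dz
Collecting like 3-forms: d(omega) = (-2*x) dx ∧ dy ∧ dz.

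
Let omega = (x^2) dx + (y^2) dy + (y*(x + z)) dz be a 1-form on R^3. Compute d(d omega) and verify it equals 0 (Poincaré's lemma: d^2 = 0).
d(d omega) = 0

Step 1: d omega = sum_{i<j} (∂f_j/∂x_i - ∂f_i/∂x_j) dx_i ∧ dx_j:
  coeff of dx ∧ dy: 0
  coeff of dx ∧ dz: y
  coeff of dy ∧ dz: x + z
Step 2: Apply d again to each 2-form coefficient. The only possible 3-form in R^3 is dx ∧ dy ∧ dz, with coefficient
  ∂(coeff of dy∧dz)/∂x - ∂(coeff of dx∧dz)/∂y + ∂(coeff of dx∧dy)/∂z
  = ∂/∂x (x + z) - ∂/∂y (y) + ∂/∂z (0).
Each of these terms simplifies to sums of mixed partials that cancel in pairs. The result is 0 (by equality of mixed partials for smooth functions — Schwarz / Clairaut).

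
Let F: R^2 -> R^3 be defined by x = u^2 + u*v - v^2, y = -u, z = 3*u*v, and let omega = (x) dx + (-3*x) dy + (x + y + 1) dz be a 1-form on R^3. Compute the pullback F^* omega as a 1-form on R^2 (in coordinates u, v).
F^* omega = (2*u^3 + 6*u^2*v + 3*u^2 + 2*u*v^2 - 4*v^3 - 3*v^2 + 3*v) du + (4*u^3 + 2*u^2*v - 3*u^2 - 6*u*v^2 + 3*u + 2*v^3) dv

Using F^*(f dg) = (f ∘ F) d(g ∘ F), substitute each coordinate x_i by F_i(u, v) in f_i, and replace dx_i by d F_i = (∂F_i/∂u) du + (∂F_i/∂v) dv.
  For the x component: f_1(F) = u^2 + u*v - v^2; d F_1 = (2*u + v) du + (u - 2*v) dv
  For the y component: f_2(F) = -3*u^2 - 3*u*v + 3*v^2; d F_2 = (-1) du + (0) dv
  For the z component: f_3(F) = u^2 + u*v - u - v^2 + 1; d F_3 = (3*v) du + (3*u) dv
Combining and collecting du, dv coefficients:
  coeff of du: 2*u^3 + 6*u^2*v + 3*u^2 + 2*u*v^2 - 4*v^3 - 3*v^2 + 3*v
  coeff of dv: 4*u^3 + 2*u^2*v - 3*u^2 - 6*u*v^2 + 3*u + 2*v^3
F^* omega = (2*u^3 + 6*u^2*v + 3*u^2 + 2*u*v^2 - 4*v^3 - 3*v^2 + 3*v) du + (4*u^3 + 2*u^2*v - 3*u^2 - 6*u*v^2 + 3*u + 2*v^3) dv.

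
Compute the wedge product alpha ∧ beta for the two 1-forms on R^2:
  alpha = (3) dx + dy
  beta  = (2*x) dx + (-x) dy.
alpha ∧ beta = (-5*x) dx ∧ dy

Distribute the wedge, using dx_i ∧ dx_j = -dx_j ∧ dx_i and dx_i ∧ dx_i = 0. For each pair (i, j) with i < j, the coefficient of dx_i ∧ dx_j in alpha ∧ beta is (alpha_i * beta_j - alpha_j * beta_i). Collecting: alpha ∧ beta = (-5*x) dx ∧ dy.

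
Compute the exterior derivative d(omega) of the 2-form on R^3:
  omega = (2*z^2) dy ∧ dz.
d(omega) = 0

For a 2-form omega = sum_{i<j} g_{ij} dx_i ∧ dx_j, the exterior derivative is
  d(omega) = sum_{i<j} d(g_{ij}) ∧ dx_i ∧ dx_j = sum_{i<j, k} (∂g_{ij}/∂x_k) dx_k ∧ dx_i ∧ dx_j.
Expand each term, using dx_k ∧ dx_i ∧ dx_j = sgn(permutation) dx_{(a)} ∧ dx_{(b)} ∧ dx_{(c)} with (a < b < c) sorted:

Collecting like 3-forms: d(omega) = 0.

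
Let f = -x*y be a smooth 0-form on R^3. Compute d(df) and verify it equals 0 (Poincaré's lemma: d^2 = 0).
d(df) = 0

Step 1: df = sum_i (∂f/∂x_i) dx_i = (-y) dx + (-x) dy + (0) dz.
Step 2: Apply d again. Using the 1-form formula, the coefficient of dx ∧ dy in d(df) is ∂^2 f/∂x ∂y - ∂^2 f/∂y ∂x = (-1) - (-1) = 0 (equality of mixed partials for smooth f).
Similarly for dx ∧ dz and dy ∧ dz — all coefficients vanish. So d(df) = 0.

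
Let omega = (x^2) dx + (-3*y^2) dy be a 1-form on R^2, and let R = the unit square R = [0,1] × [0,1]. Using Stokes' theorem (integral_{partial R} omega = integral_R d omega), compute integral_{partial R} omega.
integral_(partial R) omega = 0

Stokes: integral_partial_R omega = integral_R d omega with d omega = (∂Q/∂x - ∂P/∂y) dx ∧ dy.
  ∂Q/∂x = 0
  ∂P/∂y = 0
  integrand = ∂Q/∂x - ∂P/∂y = 0.
Integrating over R: integral_0^1 integral_0^1 (0) dx dy = 0.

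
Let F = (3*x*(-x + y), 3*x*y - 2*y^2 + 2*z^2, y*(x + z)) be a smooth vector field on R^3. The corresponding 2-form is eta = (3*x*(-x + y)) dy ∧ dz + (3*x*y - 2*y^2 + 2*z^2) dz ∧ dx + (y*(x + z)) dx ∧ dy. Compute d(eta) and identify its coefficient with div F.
d(eta) = (-3*x) dx ∧ dy ∧ dz; div F = -3*x

For a 2-form in R^3 of the form above, applying d gives a 3-form with coefficient ∂P/∂x + ∂Q/∂y + ∂R/∂z:
  ∂P/∂x = -6*x + 3*y
  ∂Q/∂y = 3*x - 4*y
  ∂R/∂z = y
Sum = -3*x, which is exactly div F.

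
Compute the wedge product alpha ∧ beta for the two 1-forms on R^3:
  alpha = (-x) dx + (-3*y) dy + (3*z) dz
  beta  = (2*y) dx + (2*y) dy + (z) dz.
alpha ∧ beta = (2*y*(-x + 3*y)) dx ∧ dy + (-z*(x + 6*y)) dx ∧ dz + (-9*y*z) dy ∧ dz

Distribute the wedge, using dx_i ∧ dx_j = -dx_j ∧ dx_i and dx_i ∧ dx_i = 0. For each pair (i, j) with i < j, the coefficient of dx_i ∧ dx_j in alpha ∧ beta is (alpha_i * beta_j - alpha_j * beta_i). Collecting: alpha ∧ beta = (2*y*(-x + 3*y)) dx ∧ dy + (-z*(x + 6*y)) dx ∧ dz + (-9*y*z) dy ∧ dz.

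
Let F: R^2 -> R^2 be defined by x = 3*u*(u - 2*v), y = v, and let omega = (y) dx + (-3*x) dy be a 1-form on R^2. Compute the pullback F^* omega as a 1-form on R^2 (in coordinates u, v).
F^* omega = (6*v*(u - v)) du + (3*u*(-3*u + 4*v)) dv

Using F^*(f dg) = (f ∘ F) d(g ∘ F), substitute each coordinate x_i by F_i(u, v) in f_i, and replace dx_i by d F_i = (∂F_i/∂u) du + (∂F_i/∂v) dv.
  For the x component: f_1(F) = v; d F_1 = (6*u - 6*v) du + (-6*u) dv
  For the y component: f_2(F) = 9*u*(-u + 2*v); d F_2 = (0) du + (1) dv
Combining and collecting du, dv coefficients:
  coeff of du: 6*v*(u - v)
  coeff of dv: 3*u*(-3*u + 4*v)
F^* omega = (6*v*(u - v)) du + (3*u*(-3*u + 4*v)) dv.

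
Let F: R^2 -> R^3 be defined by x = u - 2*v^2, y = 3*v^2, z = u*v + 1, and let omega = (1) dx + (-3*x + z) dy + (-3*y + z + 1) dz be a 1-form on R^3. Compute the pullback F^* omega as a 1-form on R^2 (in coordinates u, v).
F^* omega = (u*v^2 - 9*v^3 + 2*v + 1) du + (u^2*v - 3*u*v^2 - 18*u*v + 2*u + 36*v^3 + 2*v) dv

Using F^*(f dg) = (f ∘ F) d(g ∘ F), substitute each coordinate x_i by F_i(u, v) in f_i, and replace dx_i by d F_i = (∂F_i/∂u) du + (∂F_i/∂v) dv.
  For the x component: f_1(F) = 1; d F_1 = (1) du + (-4*v) dv
  For the y component: f_2(F) = u*v - 3*u + 6*v^2 + 1; d F_2 = (0) du + (6*v) dv
  For the z component: f_3(F) = u*v - 9*v^2 + 2; d F_3 = (v) du + (u) dv
Combining and collecting du, dv coefficients:
  coeff of du: u*v^2 - 9*v^3 + 2*v + 1
  coeff of dv: u^2*v - 3*u*v^2 - 18*u*v + 2*u + 36*v^3 + 2*v
F^* omega = (u*v^2 - 9*v^3 + 2*v + 1) du + (u^2*v - 3*u*v^2 - 18*u*v + 2*u + 36*v^3 + 2*v) dv.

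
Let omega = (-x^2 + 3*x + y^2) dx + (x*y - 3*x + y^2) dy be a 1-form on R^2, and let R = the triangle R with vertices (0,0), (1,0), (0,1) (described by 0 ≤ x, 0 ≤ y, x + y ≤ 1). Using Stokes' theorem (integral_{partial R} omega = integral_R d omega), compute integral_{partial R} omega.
integral_(partial R) omega = -5/3

Stokes: integral_partial_R omega = integral_R d omega with d omega = (∂Q/∂x - ∂P/∂y) dx ∧ dy.
  ∂Q/∂x = y - 3
  ∂P/∂y = 2*y
  integrand = ∂Q/∂x - ∂P/∂y = -y - 3.
Integrating over R: integral_0^1 integral_0^{1-x} (-y - 3) dy dx = -5/3.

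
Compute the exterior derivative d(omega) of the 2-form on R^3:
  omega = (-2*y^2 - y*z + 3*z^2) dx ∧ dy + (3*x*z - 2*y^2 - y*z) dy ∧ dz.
d(omega) = (-y + 9*z) dx ∧ dy ∧ dz

For a 2-form omega = sum_{i<j} g_{ij} dx_i ∧ dx_j, the exterior derivative is
  d(omega) = sum_{i<j} d(g_{ij}) ∧ dx_i ∧ dx_j = sum_{i<j, k} (∂g_{ij}/∂x_k) dx_k ∧ dx_i ∧ dx_j.
Expand each term, using dx_k ∧ dx_i ∧ dx_j = sgn(permutation) dx_{(a)} ∧ dx_{(b)} ∧ dx_{(c)} with (a < b < c) sorted:
  d(-2*y^2 - y*z + 3*z^2) includes (∂/∂z)(-2*y^2 - y*z + 3*z^2) dz = (-y + 6*z) dz, which multiplied by dx ∧ dy gives (-y + 6*z) dx ∧ dy ∧ dz
  d(3*x*z - 2*y^2 - y*z) includes (∂/∂x)(3*x*z - 2*y^2 - y*z) dx = (3*z) dx, which multiplied by dy ∧ dz gives (3*z) dx ∧ dy ∧ dz
Collecting like 3-forms: d(omega) = (-y + 9*z) dx ∧ dy ∧ dz.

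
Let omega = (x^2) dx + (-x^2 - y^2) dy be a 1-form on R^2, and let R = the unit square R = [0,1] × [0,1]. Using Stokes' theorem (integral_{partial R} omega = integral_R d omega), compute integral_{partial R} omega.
integral_(partial R) omega = -1

Stokes: integral_partial_R omega = integral_R d omega with d omega = (∂Q/∂x - ∂P/∂y) dx ∧ dy.
  ∂Q/∂x = -2*x
  ∂P/∂y = 0
  integrand = ∂Q/∂x - ∂P/∂y = -2*x.
Integrating over R: integral_0^1 integral_0^1 (-2*x) dx dy = -1.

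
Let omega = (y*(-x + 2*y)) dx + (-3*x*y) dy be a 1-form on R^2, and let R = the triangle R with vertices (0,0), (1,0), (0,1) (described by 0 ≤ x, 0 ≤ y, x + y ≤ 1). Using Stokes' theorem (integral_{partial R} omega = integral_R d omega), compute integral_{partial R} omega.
integral_(partial R) omega = -1

Stokes: integral_partial_R omega = integral_R d omega with d omega = (∂Q/∂x - ∂P/∂y) dx ∧ dy.
  ∂Q/∂x = -3*y
  ∂P/∂y = -x + 4*y
  integrand = ∂Q/∂x - ∂P/∂y = x - 7*y.
Integrating over R: integral_0^1 integral_0^{1-x} (x - 7*y) dy dx = -1.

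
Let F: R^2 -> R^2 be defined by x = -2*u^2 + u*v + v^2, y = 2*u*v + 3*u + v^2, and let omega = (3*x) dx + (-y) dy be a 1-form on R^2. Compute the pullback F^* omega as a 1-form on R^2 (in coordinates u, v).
F^* omega = (24*u^3 - 18*u^2*v - 13*u*v^2 - 12*u*v - 9*u + v^3 - 3*v^2) du + (-6*u^3 - 13*u^2*v - 6*u^2 + 3*u*v^2 - 6*u*v + 4*v^3) dv

Using F^*(f dg) = (f ∘ F) d(g ∘ F), substitute each coordinate x_i by F_i(u, v) in f_i, and replace dx_i by d F_i = (∂F_i/∂u) du + (∂F_i/∂v) dv.
  For the x component: f_1(F) = -6*u^2 + 3*u*v + 3*v^2; d F_1 = (-4*u + v) du + (u + 2*v) dv
  For the y component: f_2(F) = -2*u*v - 3*u - v^2; d F_2 = (2*v + 3) du + (2*u + 2*v) dv
Combining and collecting du, dv coefficients:
  coeff of du: 24*u^3 - 18*u^2*v - 13*u*v^2 - 12*u*v - 9*u + v^3 - 3*v^2
  coeff of dv: -6*u^3 - 13*u^2*v - 6*u^2 + 3*u*v^2 - 6*u*v + 4*v^3
F^* omega = (24*u^3 - 18*u^2*v - 13*u*v^2 - 12*u*v - 9*u + v^3 - 3*v^2) du + (-6*u^3 - 13*u^2*v - 6*u^2 + 3*u*v^2 - 6*u*v + 4*v^3) dv.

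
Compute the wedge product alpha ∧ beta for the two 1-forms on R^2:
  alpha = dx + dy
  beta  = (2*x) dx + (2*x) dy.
alpha ∧ beta = 0

Distribute the wedge, using dx_i ∧ dx_j = -dx_j ∧ dx_i and dx_i ∧ dx_i = 0. For each pair (i, j) with i < j, the coefficient of dx_i ∧ dx_j in alpha ∧ beta is (alpha_i * beta_j - alpha_j * beta_i). Collecting: alpha ∧ beta = 0.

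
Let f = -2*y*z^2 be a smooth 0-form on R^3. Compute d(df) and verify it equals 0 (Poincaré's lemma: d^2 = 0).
d(df) = 0

Step 1: df = sum_i (∂f/∂x_i) dx_i = (0) dx + (-2*z^2) dy + (-4*y*z) dz.
Step 2: Apply d again. Using the 1-form formula, the coefficient of dx ∧ dy in d(df) is ∂^2 f/∂x ∂y - ∂^2 f/∂y ∂x = (0) - (0) = 0 (equality of mixed partials for smooth f).
Similarly for dx ∧ dz and dy ∧ dz — all coefficients vanish. So d(df) = 0.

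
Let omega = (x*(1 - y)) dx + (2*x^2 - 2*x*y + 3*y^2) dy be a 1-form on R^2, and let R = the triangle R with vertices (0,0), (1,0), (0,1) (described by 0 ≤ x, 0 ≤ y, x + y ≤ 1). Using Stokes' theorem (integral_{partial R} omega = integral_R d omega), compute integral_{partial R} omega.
integral_(partial R) omega = 1/2

Stokes: integral_partial_R omega = integral_R d omega with d omega = (∂Q/∂x - ∂P/∂y) dx ∧ dy.
  ∂Q/∂x = 4*x - 2*y
  ∂P/∂y = -x
  integrand = ∂Q/∂x - ∂P/∂y = 5*x - 2*y.
Integrating over R: integral_0^1 integral_0^{1-x} (5*x - 2*y) dy dx = 1/2.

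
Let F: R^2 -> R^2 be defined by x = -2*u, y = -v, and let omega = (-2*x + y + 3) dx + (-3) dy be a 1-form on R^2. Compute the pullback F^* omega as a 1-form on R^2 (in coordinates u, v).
F^* omega = (-8*u + 2*v - 6) du + (3) dv

Using F^*(f dg) = (f ∘ F) d(g ∘ F), substitute each coordinate x_i by F_i(u, v) in f_i, and replace dx_i by d F_i = (∂F_i/∂u) du + (∂F_i/∂v) dv.
  For the x component: f_1(F) = 4*u - v + 3; d F_1 = (-2) du + (0) dv
  For the y component: f_2(F) = -3; d F_2 = (0) du + (-1) dv
Combining and collecting du, dv coefficients:
  coeff of du: -8*u + 2*v - 6
  coeff of dv: 3
F^* omega = (-8*u + 2*v - 6) du + (3) dv.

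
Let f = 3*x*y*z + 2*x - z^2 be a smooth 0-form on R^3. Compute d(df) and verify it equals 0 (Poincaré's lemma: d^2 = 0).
d(df) = 0

Step 1: df = sum_i (∂f/∂x_i) dx_i = (3*y*z + 2) dx + (3*x*z) dy + (3*x*y - 2*z) dz.
Step 2: Apply d again. Using the 1-form formula, the coefficient of dx ∧ dy in d(df) is ∂^2 f/∂x ∂y - ∂^2 f/∂y ∂x = (3*z) - (3*z) = 0 (equality of mixed partials for smooth f).
Similarly for dx ∧ dz and dy ∧ dz — all coefficients vanish. So d(df) = 0.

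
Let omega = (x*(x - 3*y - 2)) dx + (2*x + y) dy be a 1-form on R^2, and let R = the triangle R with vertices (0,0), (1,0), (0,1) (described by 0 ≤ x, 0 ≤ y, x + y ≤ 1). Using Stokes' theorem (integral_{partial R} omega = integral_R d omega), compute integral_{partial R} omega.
integral_(partial R) omega = 3/2

Stokes: integral_partial_R omega = integral_R d omega with d omega = (∂Q/∂x - ∂P/∂y) dx ∧ dy.
  ∂Q/∂x = 2
  ∂P/∂y = -3*x
  integrand = ∂Q/∂x - ∂P/∂y = 3*x + 2.
Integrating over R: integral_0^1 integral_0^{1-x} (3*x + 2) dy dx = 3/2.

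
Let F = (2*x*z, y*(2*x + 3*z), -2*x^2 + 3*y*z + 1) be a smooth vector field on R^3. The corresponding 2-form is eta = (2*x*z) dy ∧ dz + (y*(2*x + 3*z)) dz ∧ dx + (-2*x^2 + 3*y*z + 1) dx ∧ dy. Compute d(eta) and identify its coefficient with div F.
d(eta) = (2*x + 3*y + 5*z) dx ∧ dy ∧ dz; div F = 2*x + 3*y + 5*z

For a 2-form in R^3 of the form above, applying d gives a 3-form with coefficient ∂P/∂x + ∂Q/∂y + ∂R/∂z:
  ∂P/∂x = 2*z
  ∂Q/∂y = 2*x + 3*z
  ∂R/∂z = 3*y
Sum = 2*x + 3*y + 5*z, which is exactly div F.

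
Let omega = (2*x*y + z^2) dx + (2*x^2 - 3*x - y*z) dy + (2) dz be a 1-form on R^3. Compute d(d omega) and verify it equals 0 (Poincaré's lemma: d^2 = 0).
d(d omega) = 0

Step 1: d omega = sum_{i<j} (∂f_j/∂x_i - ∂f_i/∂x_j) dx_i ∧ dx_j:
  coeff of dx ∧ dy: 2*x - 3
  coeff of dx ∧ dz: -2*z
  coeff of dy ∧ dz: y
Step 2: Apply d again to each 2-form coefficient. The only possible 3-form in R^3 is dx ∧ dy ∧ dz, with coefficient
  ∂(coeff of dy∧dz)/∂x - ∂(coeff of dx∧dz)/∂y + ∂(coeff of dx∧dy)/∂z
  = ∂/∂x (y) - ∂/∂y (-2*z) + ∂/∂z (2*x - 3).
Each of these terms simplifies to sums of mixed partials that cancel in pairs. The result is 0 (by equality of mixed partials for smooth functions — Schwarz / Clairaut).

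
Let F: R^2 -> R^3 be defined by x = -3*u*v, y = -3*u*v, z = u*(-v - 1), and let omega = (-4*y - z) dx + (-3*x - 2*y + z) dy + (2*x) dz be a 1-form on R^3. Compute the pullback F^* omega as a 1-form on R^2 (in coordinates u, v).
F^* omega = (3*u*v*(2 - 25*v)) du + (-75*u^2*v) dv

Using F^*(f dg) = (f ∘ F) d(g ∘ F), substitute each coordinate x_i by F_i(u, v) in f_i, and replace dx_i by d F_i = (∂F_i/∂u) du + (∂F_i/∂v) dv.
  For the x component: f_1(F) = u*(13*v + 1); d F_1 = (-3*v) du + (-3*u) dv
  For the y component: f_2(F) = u*(14*v - 1); d F_2 = (-3*v) du + (-3*u) dv
  For the z component: f_3(F) = -6*u*v; d F_3 = (-v - 1) du + (-u) dv
Combining and collecting du, dv coefficients:
  coeff of du: 3*u*v*(2 - 25*v)
  coeff of dv: -75*u^2*v
F^* omega = (3*u*v*(2 - 25*v)) du + (-75*u^2*v) dv.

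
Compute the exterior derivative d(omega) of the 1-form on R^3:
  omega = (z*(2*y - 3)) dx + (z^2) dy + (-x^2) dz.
d(omega) = (-2*z) dx ∧ dy + (-2*x - 2*y + 3) dx ∧ dz + (-2*z) dy ∧ dz

For a 1-form omega = sum_i f_i dx_i, the exterior derivative is
  d(omega) = sum_{i < j} (∂f_j/∂x_i - ∂f_i/∂x_j) dx_i ∧ dx_j.
  coefficient of dx ∧ dy: ∂f_2/∂x - ∂f_1/∂y = ∂(z^2)/∂x - ∂(z*(2*y - 3))/∂y = -2*z
  coefficient of dx ∧ dz: ∂f_3/∂x - ∂f_1/∂z = ∂(-x^2)/∂x - ∂(z*(2*y - 3))/∂z = -2*x - 2*y + 3
  coefficient of dy ∧ dz: ∂f_3/∂y - ∂f_2/∂z = ∂(-x^2)/∂y - ∂(z^2)/∂z = -2*z
Assembling: d(omega) = (-2*z) dx ∧ dy + (-2*x - 2*y + 3) dx ∧ dz + (-2*z) dy ∧ dz.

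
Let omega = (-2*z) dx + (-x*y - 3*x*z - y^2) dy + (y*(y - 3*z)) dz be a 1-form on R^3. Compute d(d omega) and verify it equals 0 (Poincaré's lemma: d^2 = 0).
d(d omega) = 0

Step 1: d omega = sum_{i<j} (∂f_j/∂x_i - ∂f_i/∂x_j) dx_i ∧ dx_j:
  coeff of dx ∧ dy: -y - 3*z
  coeff of dx ∧ dz: 2
  coeff of dy ∧ dz: 3*x + 2*y - 3*z
Step 2: Apply d again to each 2-form coefficient. The only possible 3-form in R^3 is dx ∧ dy ∧ dz, with coefficient
  ∂(coeff of dy∧dz)/∂x - ∂(coeff of dx∧dz)/∂y + ∂(coeff of dx∧dy)/∂z
  = ∂/∂x (3*x + 2*y - 3*z) - ∂/∂y (2) + ∂/∂z (-y - 3*z).
Each of these terms simplifies to sums of mixed partials that cancel in pairs. The result is 0 (by equality of mixed partials for smooth functions — Schwarz / Clairaut).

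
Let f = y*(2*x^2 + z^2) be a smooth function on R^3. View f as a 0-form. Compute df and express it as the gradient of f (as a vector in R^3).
df = (4*x*y) dx + (2*x^2 + z^2) dy + (2*y*z) dz; grad f = (4*x*y, 2*x^2 + z^2, 2*y*z)

For a 0-form f, d f = (∂f/∂x) dx + (∂f/∂y) dy + (∂f/∂z) dz. The components of the vector representation are exactly the entries of grad f in Cartesian coordinates:
  ∂f/∂x = 4*x*y
  ∂f/∂y = 2*x^2 + z^2
  ∂f/∂z = 2*y*z.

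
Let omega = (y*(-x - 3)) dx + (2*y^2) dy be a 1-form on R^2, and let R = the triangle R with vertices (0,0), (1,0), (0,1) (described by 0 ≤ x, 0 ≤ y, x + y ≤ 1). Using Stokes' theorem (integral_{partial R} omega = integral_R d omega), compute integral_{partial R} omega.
integral_(partial R) omega = 5/3

Stokes: integral_partial_R omega = integral_R d omega with d omega = (∂Q/∂x - ∂P/∂y) dx ∧ dy.
  ∂Q/∂x = 0
  ∂P/∂y = -x - 3
  integrand = ∂Q/∂x - ∂P/∂y = x + 3.
Integrating over R: integral_0^1 integral_0^{1-x} (x + 3) dy dx = 5/3.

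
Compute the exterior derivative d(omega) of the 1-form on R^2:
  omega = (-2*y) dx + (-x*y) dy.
d(omega) = (2 - y) dx ∧ dy

For a 1-form omega = sum_i f_i dx_i, the exterior derivative is
  d(omega) = sum_{i < j} (∂f_j/∂x_i - ∂f_i/∂x_j) dx_i ∧ dx_j.
  coefficient of dx ∧ dy: ∂f_2/∂x - ∂f_1/∂y = ∂(-x*y)/∂x - ∂(-2*y)/∂y = 2 - y
Assembling: d(omega) = (2 - y) dx ∧ dy.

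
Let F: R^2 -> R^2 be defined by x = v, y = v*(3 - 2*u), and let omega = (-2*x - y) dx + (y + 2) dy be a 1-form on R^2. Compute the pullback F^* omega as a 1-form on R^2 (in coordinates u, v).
F^* omega = (2*v*(2*u*v - 3*v - 2)) du + (4*u^2*v - 10*u*v - 4*u + 4*v + 6) dv

Using F^*(f dg) = (f ∘ F) d(g ∘ F), substitute each coordinate x_i by F_i(u, v) in f_i, and replace dx_i by d F_i = (∂F_i/∂u) du + (∂F_i/∂v) dv.
  For the x component: f_1(F) = v*(2*u - 5); d F_1 = (0) du + (1) dv
  For the y component: f_2(F) = -2*u*v + 3*v + 2; d F_2 = (-2*v) du + (3 - 2*u) dv
Combining and collecting du, dv coefficients:
  coeff of du: 2*v*(2*u*v - 3*v - 2)
  coeff of dv: 4*u^2*v - 10*u*v - 4*u + 4*v + 6
F^* omega = (2*v*(2*u*v - 3*v - 2)) du + (4*u^2*v - 10*u*v - 4*u + 4*v + 6) dv.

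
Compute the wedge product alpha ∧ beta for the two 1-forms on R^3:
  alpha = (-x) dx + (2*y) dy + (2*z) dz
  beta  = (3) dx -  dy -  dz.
alpha ∧ beta = (x - 6*y) dx ∧ dy + (x - 6*z) dx ∧ dz + (-2*y + 2*z) dy ∧ dz

Distribute the wedge, using dx_i ∧ dx_j = -dx_j ∧ dx_i and dx_i ∧ dx_i = 0. For each pair (i, j) with i < j, the coefficient of dx_i ∧ dx_j in alpha ∧ beta is (alpha_i * beta_j - alpha_j * beta_i). Collecting: alpha ∧ beta = (x - 6*y) dx ∧ dy + (x - 6*z) dx ∧ dz + (-2*y + 2*z) dy ∧ dz.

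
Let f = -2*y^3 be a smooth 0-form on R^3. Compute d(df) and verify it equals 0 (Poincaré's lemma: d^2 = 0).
d(df) = 0

Step 1: df = sum_i (∂f/∂x_i) dx_i = (0) dx + (-6*y^2) dy + (0) dz.
Step 2: Apply d again. Using the 1-form formula, the coefficient of dx ∧ dy in d(df) is ∂^2 f/∂x ∂y - ∂^2 f/∂y ∂x = (0) - (0) = 0 (equality of mixed partials for smooth f).
Similarly for dx ∧ dz and dy ∧ dz — all coefficients vanish. So d(df) = 0.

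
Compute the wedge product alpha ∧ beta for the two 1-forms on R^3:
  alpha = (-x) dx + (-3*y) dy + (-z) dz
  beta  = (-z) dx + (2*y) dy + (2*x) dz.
alpha ∧ beta = (-y*(2*x + 3*z)) dx ∧ dy + (-2*x^2 - z^2) dx ∧ dz + (2*y*(-3*x + z)) dy ∧ dz

Distribute the wedge, using dx_i ∧ dx_j = -dx_j ∧ dx_i and dx_i ∧ dx_i = 0. For each pair (i, j) with i < j, the coefficient of dx_i ∧ dx_j in alpha ∧ beta is (alpha_i * beta_j - alpha_j * beta_i). Collecting: alpha ∧ beta = (-y*(2*x + 3*z)) dx ∧ dy + (-2*x^2 - z^2) dx ∧ dz + (2*y*(-3*x + z)) dy ∧ dz.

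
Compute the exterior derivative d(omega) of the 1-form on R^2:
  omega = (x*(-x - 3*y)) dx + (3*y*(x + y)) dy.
d(omega) = (3*x + 3*y) dx ∧ dy

For a 1-form omega = sum_i f_i dx_i, the exterior derivative is
  d(omega) = sum_{i < j} (∂f_j/∂x_i - ∂f_i/∂x_j) dx_i ∧ dx_j.
  coefficient of dx ∧ dy: ∂f_2/∂x - ∂f_1/∂y = ∂(3*y*(x + y))/∂x - ∂(x*(-x - 3*y))/∂y = 3*x + 3*y
Assembling: d(omega) = (3*x + 3*y) dx ∧ dy.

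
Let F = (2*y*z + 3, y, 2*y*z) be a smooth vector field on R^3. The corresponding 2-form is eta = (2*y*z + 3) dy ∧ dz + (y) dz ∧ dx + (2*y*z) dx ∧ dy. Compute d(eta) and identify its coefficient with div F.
d(eta) = (2*y + 1) dx ∧ dy ∧ dz; div F = 2*y + 1

For a 2-form in R^3 of the form above, applying d gives a 3-form with coefficient ∂P/∂x + ∂Q/∂y + ∂R/∂z:
  ∂P/∂x = 0
  ∂Q/∂y = 1
  ∂R/∂z = 2*y
Sum = 2*y + 1, which is exactly div F.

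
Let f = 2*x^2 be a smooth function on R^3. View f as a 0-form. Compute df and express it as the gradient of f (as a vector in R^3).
df = (4*x) dx + (0) dy + (0) dz; grad f = (4*x, 0, 0)

For a 0-form f, d f = (∂f/∂x) dx + (∂f/∂y) dy + (∂f/∂z) dz. The components of the vector representation are exactly the entries of grad f in Cartesian coordinates:
  ∂f/∂x = 4*x
  ∂f/∂y = 0
  ∂f/∂z = 0.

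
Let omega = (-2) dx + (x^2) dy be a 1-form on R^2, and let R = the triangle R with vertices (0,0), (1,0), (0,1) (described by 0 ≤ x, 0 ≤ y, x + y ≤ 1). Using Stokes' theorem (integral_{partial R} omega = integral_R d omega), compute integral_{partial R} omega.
integral_(partial R) omega = 1/3

Stokes: integral_partial_R omega = integral_R d omega with d omega = (∂Q/∂x - ∂P/∂y) dx ∧ dy.
  ∂Q/∂x = 2*x
  ∂P/∂y = 0
  integrand = ∂Q/∂x - ∂P/∂y = 2*x.
Integrating over R: integral_0^1 integral_0^{1-x} (2*x) dy dx = 1/3.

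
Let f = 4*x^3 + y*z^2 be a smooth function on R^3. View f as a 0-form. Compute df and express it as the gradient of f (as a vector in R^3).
df = (12*x^2) dx + (z^2) dy + (2*y*z) dz; grad f = (12*x^2, z^2, 2*y*z)

For a 0-form f, d f = (∂f/∂x) dx + (∂f/∂y) dy + (∂f/∂z) dz. The components of the vector representation are exactly the entries of grad f in Cartesian coordinates:
  ∂f/∂x = 12*x^2
  ∂f/∂y = z^2
  ∂f/∂z = 2*y*z.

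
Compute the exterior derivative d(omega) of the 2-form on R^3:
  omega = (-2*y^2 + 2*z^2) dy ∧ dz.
d(omega) = 0

For a 2-form omega = sum_{i<j} g_{ij} dx_i ∧ dx_j, the exterior derivative is
  d(omega) = sum_{i<j} d(g_{ij}) ∧ dx_i ∧ dx_j = sum_{i<j, k} (∂g_{ij}/∂x_k) dx_k ∧ dx_i ∧ dx_j.
Expand each term, using dx_k ∧ dx_i ∧ dx_j = sgn(permutation) dx_{(a)} ∧ dx_{(b)} ∧ dx_{(c)} with (a < b < c) sorted:

Collecting like 3-forms: d(omega) = 0.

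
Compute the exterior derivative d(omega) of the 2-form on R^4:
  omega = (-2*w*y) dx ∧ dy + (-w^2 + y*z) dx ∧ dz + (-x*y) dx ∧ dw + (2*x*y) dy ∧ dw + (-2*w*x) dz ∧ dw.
d(omega) = (x) dx ∧ dy ∧ dw + (-z) dx ∧ dy ∧ dz + (-4*w) dx ∧ dz ∧ dw

For a 2-form omega = sum_{i<j} g_{ij} dx_i ∧ dx_j, the exterior derivative is
  d(omega) = sum_{i<j} d(g_{ij}) ∧ dx_i ∧ dx_j = sum_{i<j, k} (∂g_{ij}/∂x_k) dx_k ∧ dx_i ∧ dx_j.
Expand each term, using dx_k ∧ dx_i ∧ dx_j = sgn(permutation) dx_{(a)} ∧ dx_{(b)} ∧ dx_{(c)} with (a < b < c) sorted:
  d(-2*w*y) includes (∂/∂w)(-2*w*y) dw = (-2*y) dw, which multiplied by dx ∧ dy gives (-2*y) dx ∧ dy ∧ dw
  d(-w^2 + y*z) includes (∂/∂y)(-w^2 + y*z) dy = (z) dy, which multiplied by dx ∧ dz gives (-z) dx ∧ dy ∧ dz
  d(-w^2 + y*z) includes (∂/∂w)(-w^2 + y*z) dw = (-2*w) dw, which multiplied by dx ∧ dz gives (-2*w) dx ∧ dz ∧ dw
  d(-x*y) includes (∂/∂y)(-x*y) dy = (-x) dy, which multiplied by dx ∧ dw gives (x) dx ∧ dy ∧ dw
  d(2*x*y) includes (∂/∂x)(2*x*y) dx = (2*y) dx, which multiplied by dy ∧ dw gives (2*y) dx ∧ dy ∧ dw
  d(-2*w*x) includes (∂/∂x)(-2*w*x) dx = (-2*w) dx, which multiplied by dz ∧ dw gives (-2*w) dx ∧ dz ∧ dw
Collecting like 3-forms: d(omega) = (x) dx ∧ dy ∧ dw + (-z) dx ∧ dy ∧ dz + (-4*w) dx ∧ dz ∧ dw.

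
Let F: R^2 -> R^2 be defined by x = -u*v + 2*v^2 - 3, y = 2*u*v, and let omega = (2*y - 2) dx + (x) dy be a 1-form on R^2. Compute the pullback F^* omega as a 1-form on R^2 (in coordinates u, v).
F^* omega = (2*v*(-3*u*v + 2*v^2 - 2)) du + (-6*u^2*v + 20*u*v^2 - 4*u - 8*v) dv

Using F^*(f dg) = (f ∘ F) d(g ∘ F), substitute each coordinate x_i by F_i(u, v) in f_i, and replace dx_i by d F_i = (∂F_i/∂u) du + (∂F_i/∂v) dv.
  For the x component: f_1(F) = 4*u*v - 2; d F_1 = (-v) du + (-u + 4*v) dv
  For the y component: f_2(F) = -u*v + 2*v^2 - 3; d F_2 = (2*v) du + (2*u) dv
Combining and collecting du, dv coefficients:
  coeff of du: 2*v*(-3*u*v + 2*v^2 - 2)
  coeff of dv: -6*u^2*v + 20*u*v^2 - 4*u - 8*v
F^* omega = (2*v*(-3*u*v + 2*v^2 - 2)) du + (-6*u^2*v + 20*u*v^2 - 4*u - 8*v) dv.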